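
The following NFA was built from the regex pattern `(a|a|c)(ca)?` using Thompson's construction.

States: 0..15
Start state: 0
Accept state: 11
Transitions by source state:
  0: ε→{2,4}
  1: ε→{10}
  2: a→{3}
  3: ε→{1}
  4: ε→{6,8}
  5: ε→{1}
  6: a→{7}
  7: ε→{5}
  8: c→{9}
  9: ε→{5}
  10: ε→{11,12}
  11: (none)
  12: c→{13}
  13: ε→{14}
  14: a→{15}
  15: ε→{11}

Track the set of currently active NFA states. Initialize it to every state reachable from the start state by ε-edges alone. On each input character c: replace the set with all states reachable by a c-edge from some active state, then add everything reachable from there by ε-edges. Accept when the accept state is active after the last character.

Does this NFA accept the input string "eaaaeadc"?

Answer: REJECT

Trace:
initial (ε-close {0}): {0,2,4,6,8}
'e' @ 1: {}  — dead — no transitions
rest 'aaaeadc' ignored (set empty)
final: {}; accept 11 not in set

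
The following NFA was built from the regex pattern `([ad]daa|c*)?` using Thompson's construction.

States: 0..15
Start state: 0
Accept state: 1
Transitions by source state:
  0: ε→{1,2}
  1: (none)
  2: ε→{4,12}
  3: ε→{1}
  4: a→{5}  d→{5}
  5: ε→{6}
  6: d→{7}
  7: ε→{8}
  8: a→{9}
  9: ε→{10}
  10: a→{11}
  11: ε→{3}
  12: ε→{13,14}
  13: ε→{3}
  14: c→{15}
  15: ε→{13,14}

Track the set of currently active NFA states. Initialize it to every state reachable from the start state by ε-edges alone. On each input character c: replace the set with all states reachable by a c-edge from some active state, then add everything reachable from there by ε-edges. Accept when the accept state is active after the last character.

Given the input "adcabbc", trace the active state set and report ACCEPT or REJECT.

Answer: REJECT

Trace:
start: ε-closure({0}) = {0,1,2,3,4,12,13,14}
'a' @ 1: {5,6}
'd' @ 2: {7,8}
'c' @ 3: {}  — dead — no transitions
rest 'abbc' ignored (set empty)
final: {}; accept 1 not in set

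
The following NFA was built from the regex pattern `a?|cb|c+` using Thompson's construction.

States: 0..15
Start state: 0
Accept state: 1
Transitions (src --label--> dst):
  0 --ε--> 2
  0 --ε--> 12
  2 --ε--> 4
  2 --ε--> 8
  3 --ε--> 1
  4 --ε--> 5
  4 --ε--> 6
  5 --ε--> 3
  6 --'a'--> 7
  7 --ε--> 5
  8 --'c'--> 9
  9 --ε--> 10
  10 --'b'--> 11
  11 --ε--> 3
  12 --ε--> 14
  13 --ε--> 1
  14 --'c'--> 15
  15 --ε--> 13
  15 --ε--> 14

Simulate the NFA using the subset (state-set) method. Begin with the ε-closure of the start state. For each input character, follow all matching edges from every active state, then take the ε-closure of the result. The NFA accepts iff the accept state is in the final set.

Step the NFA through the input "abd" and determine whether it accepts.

start: ε-closure({0}) = {0,1,2,3,4,5,6,8,12,14}
'a' @ 1: {1,3,5,7}  [accepting]
'b' @ 2: {}  — state set empty
rest 'd' ignored (set empty)
end set {} — state 1 not in

Answer: REJECT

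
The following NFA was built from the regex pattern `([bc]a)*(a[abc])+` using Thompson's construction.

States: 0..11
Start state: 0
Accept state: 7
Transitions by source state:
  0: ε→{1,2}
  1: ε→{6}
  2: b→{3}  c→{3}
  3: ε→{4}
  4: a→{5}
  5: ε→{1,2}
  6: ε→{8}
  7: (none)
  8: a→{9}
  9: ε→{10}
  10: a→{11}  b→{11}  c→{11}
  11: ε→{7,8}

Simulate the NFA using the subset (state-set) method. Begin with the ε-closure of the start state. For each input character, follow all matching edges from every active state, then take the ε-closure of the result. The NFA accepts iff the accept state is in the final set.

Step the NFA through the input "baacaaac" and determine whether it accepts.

Answer: ACCEPT

Derivation:
initial (ε-close {0}): {0,1,2,6,8}
'b' @ 1: {3,4}
'a' @ 2: {1,2,5,6,8}
'a' @ 3: {9,10}
'c' @ 4: {7,8,11}  (accept∈set)
'a' @ 5: {9,10}
'a' @ 6: {7,8,11}  (accept∈set)
'a' @ 7: {9,10}
'c' @ 8: {7,8,11}  (accept∈set)
end set {7,8,11} — state 7 in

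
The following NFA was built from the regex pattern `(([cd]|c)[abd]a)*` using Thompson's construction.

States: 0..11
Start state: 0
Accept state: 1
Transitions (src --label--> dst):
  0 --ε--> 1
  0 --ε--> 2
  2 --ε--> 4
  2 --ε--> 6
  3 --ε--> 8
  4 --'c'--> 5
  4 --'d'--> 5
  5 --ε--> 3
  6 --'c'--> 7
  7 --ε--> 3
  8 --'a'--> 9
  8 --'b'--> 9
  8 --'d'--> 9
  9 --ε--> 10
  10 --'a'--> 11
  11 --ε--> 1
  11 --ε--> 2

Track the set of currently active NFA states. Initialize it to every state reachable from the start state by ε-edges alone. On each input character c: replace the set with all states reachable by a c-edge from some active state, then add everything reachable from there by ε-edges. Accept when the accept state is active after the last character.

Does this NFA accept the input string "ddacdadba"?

start: ε-closure({0}) = {0,1,2,4,6}
'd' @ 1: {3,5,8}
'd' @ 2: {9,10}
'a' @ 3: {1,2,4,6,11}  ✓accept
'c' @ 4: {3,5,7,8}
'd' @ 5: {9,10}
'a' @ 6: {1,2,4,6,11}  ✓accept
'd' @ 7: {3,5,8}
'b' @ 8: {9,10}
'a' @ 9: {1,2,4,6,11}  ✓accept
final: {1,2,4,6,11}; accept 1 in set

Answer: ACCEPT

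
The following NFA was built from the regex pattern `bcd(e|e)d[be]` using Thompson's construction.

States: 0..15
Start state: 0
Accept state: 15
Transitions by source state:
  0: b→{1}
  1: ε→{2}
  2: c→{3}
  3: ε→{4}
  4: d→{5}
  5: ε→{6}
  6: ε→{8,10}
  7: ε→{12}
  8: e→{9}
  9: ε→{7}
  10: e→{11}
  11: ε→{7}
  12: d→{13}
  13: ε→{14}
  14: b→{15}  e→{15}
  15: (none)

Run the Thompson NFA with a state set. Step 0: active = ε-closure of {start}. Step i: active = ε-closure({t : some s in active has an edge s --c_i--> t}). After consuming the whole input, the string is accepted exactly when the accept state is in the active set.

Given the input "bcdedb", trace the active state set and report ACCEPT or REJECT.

S₀ = ε-closure({0}) = {0}
'b' @ 1: {1,2}
'c' @ 2: {3,4}
'd' @ 3: {5,6,8,10}
'e' @ 4: {7,9,11,12}
'd' @ 5: {13,14}
'b' @ 6: {15}  ✓accept
final: {15}; accept 15 in set

Answer: ACCEPT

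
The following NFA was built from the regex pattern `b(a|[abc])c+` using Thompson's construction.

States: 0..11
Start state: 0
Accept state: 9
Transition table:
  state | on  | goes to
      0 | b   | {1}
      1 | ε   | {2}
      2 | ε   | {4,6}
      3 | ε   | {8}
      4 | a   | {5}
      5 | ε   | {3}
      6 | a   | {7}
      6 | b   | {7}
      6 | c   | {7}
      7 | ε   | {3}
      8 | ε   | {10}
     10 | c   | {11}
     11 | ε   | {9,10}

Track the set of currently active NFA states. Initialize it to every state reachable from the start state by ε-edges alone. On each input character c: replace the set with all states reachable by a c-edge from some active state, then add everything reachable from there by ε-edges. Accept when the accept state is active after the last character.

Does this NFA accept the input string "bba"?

Answer: REJECT

Trace:
initial (ε-close {0}): {0}
'b' @ 1: {1,2,4,6}
'b' @ 2: {3,7,8,10}
'a' @ 3: {}  — dead — no transitions
final: {}; accept 9 not in set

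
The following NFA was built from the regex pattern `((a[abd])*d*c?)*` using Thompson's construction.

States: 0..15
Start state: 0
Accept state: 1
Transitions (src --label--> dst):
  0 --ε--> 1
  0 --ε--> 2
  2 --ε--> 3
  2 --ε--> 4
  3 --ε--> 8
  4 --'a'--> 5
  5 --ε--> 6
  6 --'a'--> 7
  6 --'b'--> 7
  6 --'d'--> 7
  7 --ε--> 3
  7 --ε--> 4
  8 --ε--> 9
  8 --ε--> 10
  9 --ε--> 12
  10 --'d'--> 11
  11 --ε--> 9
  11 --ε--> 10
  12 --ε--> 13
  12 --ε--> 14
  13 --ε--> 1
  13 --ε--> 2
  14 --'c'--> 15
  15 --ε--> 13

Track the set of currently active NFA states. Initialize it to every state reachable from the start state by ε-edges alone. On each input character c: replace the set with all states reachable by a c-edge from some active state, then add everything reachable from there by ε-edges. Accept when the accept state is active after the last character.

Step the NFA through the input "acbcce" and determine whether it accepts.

S₀ = ε-closure({0}) = {0,1,2,3,4,8,9,10,12,13,14}
'a' @ 1: {5,6}
'c' @ 2: {}  — no active states
rest 'bcce' ignored (set empty)
end set {} — state 1 not in

Answer: REJECT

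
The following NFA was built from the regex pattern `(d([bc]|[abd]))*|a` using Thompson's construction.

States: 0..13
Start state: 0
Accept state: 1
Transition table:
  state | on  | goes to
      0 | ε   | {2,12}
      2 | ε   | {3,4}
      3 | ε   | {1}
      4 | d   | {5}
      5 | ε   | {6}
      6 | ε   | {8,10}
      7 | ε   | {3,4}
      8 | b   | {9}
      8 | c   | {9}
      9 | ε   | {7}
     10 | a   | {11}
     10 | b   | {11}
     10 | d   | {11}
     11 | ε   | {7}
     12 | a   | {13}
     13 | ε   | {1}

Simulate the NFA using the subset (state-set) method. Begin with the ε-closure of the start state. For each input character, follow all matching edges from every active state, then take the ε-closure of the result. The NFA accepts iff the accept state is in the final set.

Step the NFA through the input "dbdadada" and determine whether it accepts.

start: ε-closure({0}) = {0,1,2,3,4,12}
'd' @ 1: {5,6,8,10}
'b' @ 2: {1,3,4,7,9,11}  (accept∈set)
'd' @ 3: {5,6,8,10}
'a' @ 4: {1,3,4,7,11}  (accept∈set)
'd' @ 5: {5,6,8,10}
'a' @ 6: {1,3,4,7,11}  (accept∈set)
'd' @ 7: {5,6,8,10}
'a' @ 8: {1,3,4,7,11}  (accept∈set)
after full input: {1,3,4,7,11}  (accept=1 in)

Answer: ACCEPT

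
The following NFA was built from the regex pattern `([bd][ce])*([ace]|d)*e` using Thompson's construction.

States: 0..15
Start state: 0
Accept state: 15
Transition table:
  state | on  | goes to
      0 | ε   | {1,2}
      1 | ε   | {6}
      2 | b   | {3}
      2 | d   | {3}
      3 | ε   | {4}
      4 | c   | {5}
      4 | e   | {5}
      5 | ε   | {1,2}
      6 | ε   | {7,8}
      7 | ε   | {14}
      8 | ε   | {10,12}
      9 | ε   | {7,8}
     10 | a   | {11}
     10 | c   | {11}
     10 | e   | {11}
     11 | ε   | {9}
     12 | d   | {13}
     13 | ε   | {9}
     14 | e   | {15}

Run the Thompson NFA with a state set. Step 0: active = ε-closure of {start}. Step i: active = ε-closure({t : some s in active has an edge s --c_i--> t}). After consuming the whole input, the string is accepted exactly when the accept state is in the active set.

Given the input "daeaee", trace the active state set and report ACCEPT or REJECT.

Answer: ACCEPT

Steps:
start: ε-closure({0}) = {0,1,2,6,7,8,10,12,14}
'd' @ 1: {3,4,7,8,9,10,12,13,14}
'a' @ 2: {7,8,9,10,11,12,14}
'e' @ 3: {7,8,9,10,11,12,14,15}  [accepting]
'a' @ 4: {7,8,9,10,11,12,14}
'e' @ 5: {7,8,9,10,11,12,14,15}  [accepting]
'e' @ 6: {7,8,9,10,11,12,14,15}  [accepting]
final: {7,8,9,10,11,12,14,15}; accept 15 in set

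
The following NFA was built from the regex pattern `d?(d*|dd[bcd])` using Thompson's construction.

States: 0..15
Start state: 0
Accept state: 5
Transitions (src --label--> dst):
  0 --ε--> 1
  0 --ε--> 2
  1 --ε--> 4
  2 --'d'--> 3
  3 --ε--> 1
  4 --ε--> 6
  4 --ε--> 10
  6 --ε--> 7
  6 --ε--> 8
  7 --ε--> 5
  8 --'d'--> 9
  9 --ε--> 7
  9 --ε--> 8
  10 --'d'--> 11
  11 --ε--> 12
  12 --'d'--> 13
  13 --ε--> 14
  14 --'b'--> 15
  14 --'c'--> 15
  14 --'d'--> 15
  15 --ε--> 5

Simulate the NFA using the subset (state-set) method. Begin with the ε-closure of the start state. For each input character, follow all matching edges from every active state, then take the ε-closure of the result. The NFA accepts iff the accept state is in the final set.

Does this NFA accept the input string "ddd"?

initial (ε-close {0}): {0,1,2,4,5,6,7,8,10}
'd' @ 1: {1,3,4,5,6,7,8,9,10,11,12}  [accepting]
'd' @ 2: {5,7,8,9,11,12,13,14}  [accepting]
'd' @ 3: {5,7,8,9,13,14,15}  [accepting]
after full input: {5,7,8,9,13,14,15}  (accept=5 in)

Answer: ACCEPT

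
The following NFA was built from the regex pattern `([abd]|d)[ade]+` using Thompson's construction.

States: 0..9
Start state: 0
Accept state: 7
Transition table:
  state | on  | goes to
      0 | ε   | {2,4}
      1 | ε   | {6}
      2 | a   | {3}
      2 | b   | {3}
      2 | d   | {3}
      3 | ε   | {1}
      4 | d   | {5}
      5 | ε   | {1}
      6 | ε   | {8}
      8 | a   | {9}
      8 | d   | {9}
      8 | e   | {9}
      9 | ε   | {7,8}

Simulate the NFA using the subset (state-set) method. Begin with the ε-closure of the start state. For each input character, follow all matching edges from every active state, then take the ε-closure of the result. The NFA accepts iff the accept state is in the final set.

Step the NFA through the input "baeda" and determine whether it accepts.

Answer: ACCEPT

Derivation:
initial (ε-close {0}): {0,2,4}
'b' @ 1: {1,3,6,8}
'a' @ 2: {7,8,9}  (accept∈set)
'e' @ 3: {7,8,9}  (accept∈set)
'd' @ 4: {7,8,9}  (accept∈set)
'a' @ 5: {7,8,9}  (accept∈set)
after full input: {7,8,9}  (accept=7 in)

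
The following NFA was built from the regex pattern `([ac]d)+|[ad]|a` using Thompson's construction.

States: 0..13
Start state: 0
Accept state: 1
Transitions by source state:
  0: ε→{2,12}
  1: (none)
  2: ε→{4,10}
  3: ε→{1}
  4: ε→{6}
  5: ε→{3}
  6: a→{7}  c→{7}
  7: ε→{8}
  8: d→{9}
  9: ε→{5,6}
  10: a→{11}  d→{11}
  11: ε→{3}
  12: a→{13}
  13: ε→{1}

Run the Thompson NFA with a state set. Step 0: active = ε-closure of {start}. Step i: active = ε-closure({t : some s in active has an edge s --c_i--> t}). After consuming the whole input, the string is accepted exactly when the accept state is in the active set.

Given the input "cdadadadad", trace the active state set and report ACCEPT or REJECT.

initial (ε-close {0}): {0,2,4,6,10,12}
'c' @ 1: {7,8}
'd' @ 2: {1,3,5,6,9}  (accept∈set)
'a' @ 3: {7,8}
'd' @ 4: {1,3,5,6,9}  (accept∈set)
'a' @ 5: {7,8}
'd' @ 6: {1,3,5,6,9}  (accept∈set)
'a' @ 7: {7,8}
'd' @ 8: {1,3,5,6,9}  (accept∈set)
'a' @ 9: {7,8}
'd' @ 10: {1,3,5,6,9}  (accept∈set)
after full input: {1,3,5,6,9}  (accept=1 in)

Answer: ACCEPT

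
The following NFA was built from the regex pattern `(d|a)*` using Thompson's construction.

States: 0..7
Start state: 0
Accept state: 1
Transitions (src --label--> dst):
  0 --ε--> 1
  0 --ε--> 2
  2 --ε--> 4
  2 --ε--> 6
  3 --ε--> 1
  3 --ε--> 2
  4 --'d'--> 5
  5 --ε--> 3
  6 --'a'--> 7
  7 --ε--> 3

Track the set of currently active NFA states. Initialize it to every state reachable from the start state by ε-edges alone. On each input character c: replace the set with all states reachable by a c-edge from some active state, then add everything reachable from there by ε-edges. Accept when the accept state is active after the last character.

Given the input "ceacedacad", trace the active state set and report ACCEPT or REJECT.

Answer: REJECT

Trace:
initial (ε-close {0}): {0,1,2,4,6}
'c' @ 1: {}  — dead — no transitions
rest 'eacedacad' ignored (set empty)
final: {}; accept 1 not in set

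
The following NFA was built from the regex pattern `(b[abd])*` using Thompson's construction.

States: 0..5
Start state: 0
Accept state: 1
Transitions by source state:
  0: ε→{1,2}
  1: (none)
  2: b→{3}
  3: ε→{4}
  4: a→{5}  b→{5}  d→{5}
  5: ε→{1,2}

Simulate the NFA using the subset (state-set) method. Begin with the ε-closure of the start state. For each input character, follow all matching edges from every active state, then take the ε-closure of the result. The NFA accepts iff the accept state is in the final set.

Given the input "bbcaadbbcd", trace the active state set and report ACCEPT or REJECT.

Answer: REJECT

Trace:
start: ε-closure({0}) = {0,1,2}
'b' @ 1: {3,4}
'b' @ 2: {1,2,5}  [accepting]
'c' @ 3: {}  — no active states
rest 'aadbbcd' ignored (set empty)
final: {}; accept 1 not in set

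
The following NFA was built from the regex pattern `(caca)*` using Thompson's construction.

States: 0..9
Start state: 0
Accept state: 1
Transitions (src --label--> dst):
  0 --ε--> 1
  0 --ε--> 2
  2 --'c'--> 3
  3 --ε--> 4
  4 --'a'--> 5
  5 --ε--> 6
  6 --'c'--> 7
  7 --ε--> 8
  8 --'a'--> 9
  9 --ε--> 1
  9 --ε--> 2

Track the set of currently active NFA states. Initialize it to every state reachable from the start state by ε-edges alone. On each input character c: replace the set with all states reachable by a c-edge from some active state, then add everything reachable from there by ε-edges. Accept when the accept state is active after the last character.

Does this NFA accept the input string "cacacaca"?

Answer: ACCEPT

Trace:
start: ε-closure({0}) = {0,1,2}
'c' @ 1: {3,4}
'a' @ 2: {5,6}
'c' @ 3: {7,8}
'a' @ 4: {1,2,9}  (accept∈set)
'c' @ 5: {3,4}
'a' @ 6: {5,6}
'c' @ 7: {7,8}
'a' @ 8: {1,2,9}  (accept∈set)
end set {1,2,9} — state 1 in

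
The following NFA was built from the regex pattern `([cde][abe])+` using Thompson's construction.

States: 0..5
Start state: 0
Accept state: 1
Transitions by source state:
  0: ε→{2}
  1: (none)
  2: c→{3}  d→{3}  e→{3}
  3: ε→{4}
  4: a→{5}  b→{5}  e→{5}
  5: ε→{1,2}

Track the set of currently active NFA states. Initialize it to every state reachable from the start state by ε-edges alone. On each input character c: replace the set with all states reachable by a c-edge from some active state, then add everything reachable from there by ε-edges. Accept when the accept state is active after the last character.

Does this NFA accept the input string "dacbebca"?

Answer: ACCEPT

Derivation:
start: ε-closure({0}) = {0,2}
'd' @ 1: {3,4}
'a' @ 2: {1,2,5}  (accept∈set)
'c' @ 3: {3,4}
'b' @ 4: {1,2,5}  (accept∈set)
'e' @ 5: {3,4}
'b' @ 6: {1,2,5}  (accept∈set)
'c' @ 7: {3,4}
'a' @ 8: {1,2,5}  (accept∈set)
end set {1,2,5} — state 1 in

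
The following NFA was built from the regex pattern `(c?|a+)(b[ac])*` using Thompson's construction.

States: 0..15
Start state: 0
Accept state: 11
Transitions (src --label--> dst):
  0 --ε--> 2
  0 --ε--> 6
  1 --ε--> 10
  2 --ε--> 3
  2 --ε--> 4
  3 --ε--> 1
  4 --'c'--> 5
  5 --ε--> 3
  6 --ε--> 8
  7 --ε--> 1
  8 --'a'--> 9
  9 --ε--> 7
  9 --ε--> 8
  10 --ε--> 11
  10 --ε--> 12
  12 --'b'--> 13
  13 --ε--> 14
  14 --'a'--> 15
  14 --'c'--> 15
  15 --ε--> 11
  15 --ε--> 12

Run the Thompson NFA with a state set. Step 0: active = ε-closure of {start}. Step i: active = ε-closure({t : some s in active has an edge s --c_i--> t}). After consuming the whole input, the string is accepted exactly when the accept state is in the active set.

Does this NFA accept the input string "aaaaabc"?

S₀ = ε-closure({0}) = {0,1,2,3,4,6,8,10,11,12}
'a' @ 1: {1,7,8,9,10,11,12}  ✓accept
'a' @ 2: {1,7,8,9,10,11,12}  ✓accept
'a' @ 3: {1,7,8,9,10,11,12}  ✓accept
'a' @ 4: {1,7,8,9,10,11,12}  ✓accept
'a' @ 5: {1,7,8,9,10,11,12}  ✓accept
'b' @ 6: {13,14}
'c' @ 7: {11,12,15}  ✓accept
final: {11,12,15}; accept 11 in set

Answer: ACCEPT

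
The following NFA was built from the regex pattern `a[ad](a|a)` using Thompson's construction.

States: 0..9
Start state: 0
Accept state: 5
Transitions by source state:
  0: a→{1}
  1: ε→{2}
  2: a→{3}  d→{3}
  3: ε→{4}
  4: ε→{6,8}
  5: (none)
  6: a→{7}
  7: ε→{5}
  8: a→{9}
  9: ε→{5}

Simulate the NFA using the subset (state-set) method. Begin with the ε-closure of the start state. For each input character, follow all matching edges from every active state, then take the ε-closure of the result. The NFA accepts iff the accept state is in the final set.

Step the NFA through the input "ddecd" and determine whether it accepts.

Answer: REJECT

Steps:
initial (ε-close {0}): {0}
'd' @ 1: {}  — state set empty
rest 'decd' ignored (set empty)
after full input: {}  (accept=5 not in)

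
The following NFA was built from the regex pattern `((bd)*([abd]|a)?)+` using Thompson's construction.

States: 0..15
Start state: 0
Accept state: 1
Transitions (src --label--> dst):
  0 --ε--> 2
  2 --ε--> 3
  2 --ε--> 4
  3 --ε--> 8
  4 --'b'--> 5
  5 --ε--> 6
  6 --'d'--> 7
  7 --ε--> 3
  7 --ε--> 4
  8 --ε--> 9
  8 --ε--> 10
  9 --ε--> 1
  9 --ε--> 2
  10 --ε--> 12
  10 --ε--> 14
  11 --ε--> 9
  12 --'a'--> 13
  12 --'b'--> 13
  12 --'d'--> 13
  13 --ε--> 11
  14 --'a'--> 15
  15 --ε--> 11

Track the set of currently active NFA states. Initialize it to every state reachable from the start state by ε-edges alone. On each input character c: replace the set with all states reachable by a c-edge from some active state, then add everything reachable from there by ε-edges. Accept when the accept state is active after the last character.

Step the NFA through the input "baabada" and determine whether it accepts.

Answer: ACCEPT

Trace:
S₀ = ε-closure({0}) = {0,1,2,3,4,8,9,10,12,14}
'b' @ 1: {1,2,3,4,5,6,8,9,10,11,12,13,14}  (accept∈set)
'a' @ 2: {1,2,3,4,8,9,10,11,12,13,14,15}  (accept∈set)
'a' @ 3: {1,2,3,4,8,9,10,11,12,13,14,15}  (accept∈set)
'b' @ 4: {1,2,3,4,5,6,8,9,10,11,12,13,14}  (accept∈set)
'a' @ 5: {1,2,3,4,8,9,10,11,12,13,14,15}  (accept∈set)
'd' @ 6: {1,2,3,4,8,9,10,11,12,13,14}  (accept∈set)
'a' @ 7: {1,2,3,4,8,9,10,11,12,13,14,15}  (accept∈set)
end set {1,2,3,4,8,9,10,11,12,13,14,15} — state 1 in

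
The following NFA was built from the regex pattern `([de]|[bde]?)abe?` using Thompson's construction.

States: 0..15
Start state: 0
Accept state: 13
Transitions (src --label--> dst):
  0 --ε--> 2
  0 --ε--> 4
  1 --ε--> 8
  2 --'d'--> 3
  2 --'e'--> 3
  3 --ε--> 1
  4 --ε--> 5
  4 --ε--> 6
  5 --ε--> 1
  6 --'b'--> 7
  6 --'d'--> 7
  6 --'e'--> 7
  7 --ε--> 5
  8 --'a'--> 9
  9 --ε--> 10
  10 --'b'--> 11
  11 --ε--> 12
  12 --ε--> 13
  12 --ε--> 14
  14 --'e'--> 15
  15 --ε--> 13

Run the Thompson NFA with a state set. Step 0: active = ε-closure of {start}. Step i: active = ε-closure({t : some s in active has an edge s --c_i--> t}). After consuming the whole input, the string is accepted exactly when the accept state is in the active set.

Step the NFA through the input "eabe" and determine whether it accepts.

Answer: ACCEPT

Trace:
start: ε-closure({0}) = {0,1,2,4,5,6,8}
'e' @ 1: {1,3,5,7,8}
'a' @ 2: {9,10}
'b' @ 3: {11,12,13,14}  (accept∈set)
'e' @ 4: {13,15}  (accept∈set)
end set {13,15} — state 13 in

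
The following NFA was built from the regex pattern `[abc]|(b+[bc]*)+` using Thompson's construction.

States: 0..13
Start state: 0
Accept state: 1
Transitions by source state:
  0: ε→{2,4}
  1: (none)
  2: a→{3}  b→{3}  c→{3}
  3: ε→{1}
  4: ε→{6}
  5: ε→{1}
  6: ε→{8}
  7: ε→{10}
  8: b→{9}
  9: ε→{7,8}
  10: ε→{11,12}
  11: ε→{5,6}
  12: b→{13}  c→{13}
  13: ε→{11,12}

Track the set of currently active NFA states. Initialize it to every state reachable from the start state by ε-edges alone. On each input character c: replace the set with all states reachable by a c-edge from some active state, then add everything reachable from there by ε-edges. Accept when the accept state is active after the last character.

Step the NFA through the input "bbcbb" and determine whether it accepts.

initial (ε-close {0}): {0,2,4,6,8}
'b' @ 1: {1,3,5,6,7,8,9,10,11,12}  [accepting]
'b' @ 2: {1,5,6,7,8,9,10,11,12,13}  [accepting]
'c' @ 3: {1,5,6,8,11,12,13}  [accepting]
'b' @ 4: {1,5,6,7,8,9,10,11,12,13}  [accepting]
'b' @ 5: {1,5,6,7,8,9,10,11,12,13}  [accepting]
after full input: {1,5,6,7,8,9,10,11,12,13}  (accept=1 in)

Answer: ACCEPT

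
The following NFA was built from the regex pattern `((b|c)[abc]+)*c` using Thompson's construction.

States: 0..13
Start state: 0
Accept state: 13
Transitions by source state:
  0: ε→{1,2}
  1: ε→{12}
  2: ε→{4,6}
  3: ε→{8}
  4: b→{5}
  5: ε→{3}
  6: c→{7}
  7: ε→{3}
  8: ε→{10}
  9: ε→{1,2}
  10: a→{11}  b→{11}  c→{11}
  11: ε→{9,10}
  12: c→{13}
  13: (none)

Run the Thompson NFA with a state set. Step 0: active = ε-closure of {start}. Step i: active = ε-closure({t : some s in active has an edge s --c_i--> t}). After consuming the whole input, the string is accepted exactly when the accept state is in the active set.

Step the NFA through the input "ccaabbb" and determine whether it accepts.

Answer: REJECT

Derivation:
initial (ε-close {0}): {0,1,2,4,6,12}
'c' @ 1: {3,7,8,10,13}  [accepting]
'c' @ 2: {1,2,4,6,9,10,11,12}
'a' @ 3: {1,2,4,6,9,10,11,12}
'a' @ 4: {1,2,4,6,9,10,11,12}
'b' @ 5: {1,2,3,4,5,6,8,9,10,11,12}
'b' @ 6: {1,2,3,4,5,6,8,9,10,11,12}
'b' @ 7: {1,2,3,4,5,6,8,9,10,11,12}
after full input: {1,2,3,4,5,6,8,9,10,11,12}  (accept=13 not in)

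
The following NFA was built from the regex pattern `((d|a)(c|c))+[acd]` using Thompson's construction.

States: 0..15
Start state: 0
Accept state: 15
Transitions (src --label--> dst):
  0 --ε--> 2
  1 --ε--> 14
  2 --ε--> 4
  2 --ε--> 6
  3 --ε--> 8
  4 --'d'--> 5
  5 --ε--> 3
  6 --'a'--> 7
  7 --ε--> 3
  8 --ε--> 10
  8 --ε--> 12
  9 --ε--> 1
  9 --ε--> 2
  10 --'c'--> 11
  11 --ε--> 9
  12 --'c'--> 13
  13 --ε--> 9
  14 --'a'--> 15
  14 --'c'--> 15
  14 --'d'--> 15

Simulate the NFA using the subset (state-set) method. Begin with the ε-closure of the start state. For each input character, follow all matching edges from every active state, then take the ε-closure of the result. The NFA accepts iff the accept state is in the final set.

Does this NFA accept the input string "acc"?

start: ε-closure({0}) = {0,2,4,6}
'a' @ 1: {3,7,8,10,12}
'c' @ 2: {1,2,4,6,9,11,13,14}
'c' @ 3: {15}  ✓accept
end set {15} — state 15 in

Answer: ACCEPT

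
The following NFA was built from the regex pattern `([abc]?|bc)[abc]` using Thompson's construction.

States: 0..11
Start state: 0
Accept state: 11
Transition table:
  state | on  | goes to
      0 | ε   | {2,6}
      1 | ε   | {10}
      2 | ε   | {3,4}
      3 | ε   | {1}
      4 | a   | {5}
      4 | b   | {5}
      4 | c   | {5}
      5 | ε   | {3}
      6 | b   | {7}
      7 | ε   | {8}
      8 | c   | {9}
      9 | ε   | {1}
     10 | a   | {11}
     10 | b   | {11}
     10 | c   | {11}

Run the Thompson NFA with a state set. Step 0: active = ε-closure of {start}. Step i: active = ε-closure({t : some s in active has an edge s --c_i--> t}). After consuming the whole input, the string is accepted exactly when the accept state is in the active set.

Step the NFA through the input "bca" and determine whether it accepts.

start: ε-closure({0}) = {0,1,2,3,4,6,10}
'b' @ 1: {1,3,5,7,8,10,11}  ✓accept
'c' @ 2: {1,9,10,11}  ✓accept
'a' @ 3: {11}  ✓accept
end set {11} — state 11 in

Answer: ACCEPT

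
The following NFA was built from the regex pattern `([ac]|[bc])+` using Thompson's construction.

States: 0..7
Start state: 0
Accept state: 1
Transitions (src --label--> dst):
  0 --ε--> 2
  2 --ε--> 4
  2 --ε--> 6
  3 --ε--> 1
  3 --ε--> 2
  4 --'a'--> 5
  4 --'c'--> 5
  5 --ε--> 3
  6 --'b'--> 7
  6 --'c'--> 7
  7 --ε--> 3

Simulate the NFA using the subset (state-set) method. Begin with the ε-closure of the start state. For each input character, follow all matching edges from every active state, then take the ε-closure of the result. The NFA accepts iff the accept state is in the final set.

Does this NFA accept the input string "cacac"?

start: ε-closure({0}) = {0,2,4,6}
'c' @ 1: {1,2,3,4,5,6,7}  [accepting]
'a' @ 2: {1,2,3,4,5,6}  [accepting]
'c' @ 3: {1,2,3,4,5,6,7}  [accepting]
'a' @ 4: {1,2,3,4,5,6}  [accepting]
'c' @ 5: {1,2,3,4,5,6,7}  [accepting]
after full input: {1,2,3,4,5,6,7}  (accept=1 in)

Answer: ACCEPT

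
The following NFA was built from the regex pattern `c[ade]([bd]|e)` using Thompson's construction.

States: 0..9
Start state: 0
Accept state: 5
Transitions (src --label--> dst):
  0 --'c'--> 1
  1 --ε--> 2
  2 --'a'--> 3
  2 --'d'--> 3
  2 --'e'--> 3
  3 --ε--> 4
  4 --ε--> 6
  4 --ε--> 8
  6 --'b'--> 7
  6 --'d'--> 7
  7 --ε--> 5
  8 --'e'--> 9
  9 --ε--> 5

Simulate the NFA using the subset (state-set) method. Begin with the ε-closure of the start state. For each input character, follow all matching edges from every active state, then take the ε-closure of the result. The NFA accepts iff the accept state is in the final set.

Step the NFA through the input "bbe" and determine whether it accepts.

start: ε-closure({0}) = {0}
'b' @ 1: {}  — no active states
rest 'be' ignored (set empty)
end set {} — state 5 not in

Answer: REJECT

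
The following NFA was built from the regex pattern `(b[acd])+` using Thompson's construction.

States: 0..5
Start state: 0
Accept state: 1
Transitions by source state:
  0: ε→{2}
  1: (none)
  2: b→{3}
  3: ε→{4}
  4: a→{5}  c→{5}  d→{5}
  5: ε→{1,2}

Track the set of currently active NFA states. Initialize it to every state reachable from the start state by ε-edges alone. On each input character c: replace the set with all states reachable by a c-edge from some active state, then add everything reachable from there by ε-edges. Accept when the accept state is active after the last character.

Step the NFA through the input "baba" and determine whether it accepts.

Answer: ACCEPT

Steps:
S₀ = ε-closure({0}) = {0,2}
'b' @ 1: {3,4}
'a' @ 2: {1,2,5}  (accept∈set)
'b' @ 3: {3,4}
'a' @ 4: {1,2,5}  (accept∈set)
after full input: {1,2,5}  (accept=1 in)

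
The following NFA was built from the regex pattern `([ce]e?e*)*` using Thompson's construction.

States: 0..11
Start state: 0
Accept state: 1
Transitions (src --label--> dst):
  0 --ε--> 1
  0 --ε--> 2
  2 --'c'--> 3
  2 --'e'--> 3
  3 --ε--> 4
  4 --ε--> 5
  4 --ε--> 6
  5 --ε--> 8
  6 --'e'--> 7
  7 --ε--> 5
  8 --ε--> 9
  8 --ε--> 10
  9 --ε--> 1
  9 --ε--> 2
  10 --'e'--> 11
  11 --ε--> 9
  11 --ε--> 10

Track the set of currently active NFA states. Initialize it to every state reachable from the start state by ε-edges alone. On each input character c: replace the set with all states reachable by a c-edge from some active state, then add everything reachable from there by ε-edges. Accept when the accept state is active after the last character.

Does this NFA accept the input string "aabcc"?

Answer: REJECT

Steps:
initial (ε-close {0}): {0,1,2}
'a' @ 1: {}  — dead — no transitions
rest 'abcc' ignored (set empty)
after full input: {}  (accept=1 not in)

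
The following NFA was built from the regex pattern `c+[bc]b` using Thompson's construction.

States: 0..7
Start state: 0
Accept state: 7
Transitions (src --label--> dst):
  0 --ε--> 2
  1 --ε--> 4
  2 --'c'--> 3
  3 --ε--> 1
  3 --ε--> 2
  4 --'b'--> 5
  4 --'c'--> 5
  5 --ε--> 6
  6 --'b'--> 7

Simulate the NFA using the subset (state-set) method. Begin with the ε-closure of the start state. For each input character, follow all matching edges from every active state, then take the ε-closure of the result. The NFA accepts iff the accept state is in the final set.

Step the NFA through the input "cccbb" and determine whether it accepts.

Answer: ACCEPT

Trace:
initial (ε-close {0}): {0,2}
'c' @ 1: {1,2,3,4}
'c' @ 2: {1,2,3,4,5,6}
'c' @ 3: {1,2,3,4,5,6}
'b' @ 4: {5,6,7}  ✓accept
'b' @ 5: {7}  ✓accept
after full input: {7}  (accept=7 in)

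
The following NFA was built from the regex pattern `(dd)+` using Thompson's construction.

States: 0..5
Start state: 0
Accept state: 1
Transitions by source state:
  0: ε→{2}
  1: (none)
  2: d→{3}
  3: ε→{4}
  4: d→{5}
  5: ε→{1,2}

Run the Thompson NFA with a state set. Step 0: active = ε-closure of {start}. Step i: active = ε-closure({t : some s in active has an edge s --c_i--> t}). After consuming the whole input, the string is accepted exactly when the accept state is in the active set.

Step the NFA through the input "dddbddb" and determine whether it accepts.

Answer: REJECT

Derivation:
start: ε-closure({0}) = {0,2}
'd' @ 1: {3,4}
'd' @ 2: {1,2,5}  ✓accept
'd' @ 3: {3,4}
'b' @ 4: {}  — state set empty
rest 'ddb' ignored (set empty)
final: {}; accept 1 not in set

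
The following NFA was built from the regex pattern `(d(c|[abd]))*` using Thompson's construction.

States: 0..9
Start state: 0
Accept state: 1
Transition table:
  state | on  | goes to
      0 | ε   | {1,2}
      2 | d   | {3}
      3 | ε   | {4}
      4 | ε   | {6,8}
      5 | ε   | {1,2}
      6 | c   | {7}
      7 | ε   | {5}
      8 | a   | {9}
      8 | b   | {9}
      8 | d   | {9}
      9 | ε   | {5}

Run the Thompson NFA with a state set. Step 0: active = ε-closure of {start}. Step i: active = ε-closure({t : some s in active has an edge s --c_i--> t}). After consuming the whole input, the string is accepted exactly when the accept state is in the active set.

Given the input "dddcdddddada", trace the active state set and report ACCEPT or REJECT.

Answer: ACCEPT

Steps:
S₀ = ε-closure({0}) = {0,1,2}
'd' @ 1: {3,4,6,8}
'd' @ 2: {1,2,5,9}  (accept∈set)
'd' @ 3: {3,4,6,8}
'c' @ 4: {1,2,5,7}  (accept∈set)
'd' @ 5: {3,4,6,8}
'd' @ 6: {1,2,5,9}  (accept∈set)
'd' @ 7: {3,4,6,8}
'd' @ 8: {1,2,5,9}  (accept∈set)
'd' @ 9: {3,4,6,8}
'a' @ 10: {1,2,5,9}  (accept∈set)
'd' @ 11: {3,4,6,8}
'a' @ 12: {1,2,5,9}  (accept∈set)
final: {1,2,5,9}; accept 1 in set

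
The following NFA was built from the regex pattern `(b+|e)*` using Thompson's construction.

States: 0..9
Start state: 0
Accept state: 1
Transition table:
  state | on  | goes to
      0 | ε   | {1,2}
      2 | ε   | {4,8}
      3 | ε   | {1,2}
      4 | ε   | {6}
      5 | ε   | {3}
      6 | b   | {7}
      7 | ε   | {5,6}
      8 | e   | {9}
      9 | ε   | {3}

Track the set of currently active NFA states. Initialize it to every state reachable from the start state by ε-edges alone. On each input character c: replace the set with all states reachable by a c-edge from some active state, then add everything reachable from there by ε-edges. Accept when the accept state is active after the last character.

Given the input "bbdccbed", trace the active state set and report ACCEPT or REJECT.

Answer: REJECT

Steps:
initial (ε-close {0}): {0,1,2,4,6,8}
'b' @ 1: {1,2,3,4,5,6,7,8}  [accepting]
'b' @ 2: {1,2,3,4,5,6,7,8}  [accepting]
'd' @ 3: {}  — dead — no transitions
rest 'ccbed' ignored (set empty)
final: {}; accept 1 not in set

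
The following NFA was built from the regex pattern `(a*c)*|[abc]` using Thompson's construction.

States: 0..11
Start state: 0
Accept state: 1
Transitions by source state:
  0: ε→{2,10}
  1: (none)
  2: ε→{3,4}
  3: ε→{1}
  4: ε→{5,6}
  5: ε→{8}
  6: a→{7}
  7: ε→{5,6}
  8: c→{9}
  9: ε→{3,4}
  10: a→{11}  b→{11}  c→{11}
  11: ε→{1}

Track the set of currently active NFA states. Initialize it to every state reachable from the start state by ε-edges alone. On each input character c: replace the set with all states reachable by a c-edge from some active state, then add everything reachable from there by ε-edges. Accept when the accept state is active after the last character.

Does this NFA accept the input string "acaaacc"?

initial (ε-close {0}): {0,1,2,3,4,5,6,8,10}
'a' @ 1: {1,5,6,7,8,11}  ✓accept
'c' @ 2: {1,3,4,5,6,8,9}  ✓accept
'a' @ 3: {5,6,7,8}
'a' @ 4: {5,6,7,8}
'a' @ 5: {5,6,7,8}
'c' @ 6: {1,3,4,5,6,8,9}  ✓accept
'c' @ 7: {1,3,4,5,6,8,9}  ✓accept
after full input: {1,3,4,5,6,8,9}  (accept=1 in)

Answer: ACCEPT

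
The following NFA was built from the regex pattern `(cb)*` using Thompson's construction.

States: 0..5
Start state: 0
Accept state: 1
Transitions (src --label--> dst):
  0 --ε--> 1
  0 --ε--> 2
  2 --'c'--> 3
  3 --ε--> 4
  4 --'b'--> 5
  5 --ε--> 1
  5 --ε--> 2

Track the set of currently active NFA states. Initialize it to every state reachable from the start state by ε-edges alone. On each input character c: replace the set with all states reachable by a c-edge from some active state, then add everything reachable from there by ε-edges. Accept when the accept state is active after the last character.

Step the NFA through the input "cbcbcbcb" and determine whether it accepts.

S₀ = ε-closure({0}) = {0,1,2}
'c' @ 1: {3,4}
'b' @ 2: {1,2,5}  [accepting]
'c' @ 3: {3,4}
'b' @ 4: {1,2,5}  [accepting]
'c' @ 5: {3,4}
'b' @ 6: {1,2,5}  [accepting]
'c' @ 7: {3,4}
'b' @ 8: {1,2,5}  [accepting]
end set {1,2,5} — state 1 in

Answer: ACCEPT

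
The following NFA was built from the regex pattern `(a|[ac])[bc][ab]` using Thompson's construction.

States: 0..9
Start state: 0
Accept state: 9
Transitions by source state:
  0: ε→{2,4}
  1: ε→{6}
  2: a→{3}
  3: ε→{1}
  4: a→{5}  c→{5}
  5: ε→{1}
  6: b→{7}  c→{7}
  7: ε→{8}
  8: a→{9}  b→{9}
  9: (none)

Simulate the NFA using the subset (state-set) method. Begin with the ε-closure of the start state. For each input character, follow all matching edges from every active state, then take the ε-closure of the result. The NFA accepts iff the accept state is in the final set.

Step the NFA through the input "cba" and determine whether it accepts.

Answer: ACCEPT

Steps:
initial (ε-close {0}): {0,2,4}
'c' @ 1: {1,5,6}
'b' @ 2: {7,8}
'a' @ 3: {9}  (accept∈set)
final: {9}; accept 9 in set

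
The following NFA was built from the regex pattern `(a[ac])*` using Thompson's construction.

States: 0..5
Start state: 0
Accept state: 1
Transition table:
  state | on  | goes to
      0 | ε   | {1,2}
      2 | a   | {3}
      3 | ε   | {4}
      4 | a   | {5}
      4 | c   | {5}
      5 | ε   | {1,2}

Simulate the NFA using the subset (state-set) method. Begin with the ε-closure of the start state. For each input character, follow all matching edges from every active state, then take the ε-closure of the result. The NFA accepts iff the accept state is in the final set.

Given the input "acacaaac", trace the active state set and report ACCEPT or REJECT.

initial (ε-close {0}): {0,1,2}
'a' @ 1: {3,4}
'c' @ 2: {1,2,5}  ✓accept
'a' @ 3: {3,4}
'c' @ 4: {1,2,5}  ✓accept
'a' @ 5: {3,4}
'a' @ 6: {1,2,5}  ✓accept
'a' @ 7: {3,4}
'c' @ 8: {1,2,5}  ✓accept
after full input: {1,2,5}  (accept=1 in)

Answer: ACCEPT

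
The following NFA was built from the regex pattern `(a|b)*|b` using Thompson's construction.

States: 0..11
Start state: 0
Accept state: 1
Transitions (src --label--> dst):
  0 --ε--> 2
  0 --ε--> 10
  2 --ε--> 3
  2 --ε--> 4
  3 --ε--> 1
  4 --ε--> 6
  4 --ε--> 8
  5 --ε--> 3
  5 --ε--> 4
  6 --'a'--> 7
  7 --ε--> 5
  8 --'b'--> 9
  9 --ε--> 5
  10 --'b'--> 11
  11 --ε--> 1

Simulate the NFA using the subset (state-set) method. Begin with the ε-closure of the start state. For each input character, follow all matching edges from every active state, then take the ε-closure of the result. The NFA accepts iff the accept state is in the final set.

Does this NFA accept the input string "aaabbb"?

S₀ = ε-closure({0}) = {0,1,2,3,4,6,8,10}
'a' @ 1: {1,3,4,5,6,7,8}  (accept∈set)
'a' @ 2: {1,3,4,5,6,7,8}  (accept∈set)
'a' @ 3: {1,3,4,5,6,7,8}  (accept∈set)
'b' @ 4: {1,3,4,5,6,8,9}  (accept∈set)
'b' @ 5: {1,3,4,5,6,8,9}  (accept∈set)
'b' @ 6: {1,3,4,5,6,8,9}  (accept∈set)
after full input: {1,3,4,5,6,8,9}  (accept=1 in)

Answer: ACCEPT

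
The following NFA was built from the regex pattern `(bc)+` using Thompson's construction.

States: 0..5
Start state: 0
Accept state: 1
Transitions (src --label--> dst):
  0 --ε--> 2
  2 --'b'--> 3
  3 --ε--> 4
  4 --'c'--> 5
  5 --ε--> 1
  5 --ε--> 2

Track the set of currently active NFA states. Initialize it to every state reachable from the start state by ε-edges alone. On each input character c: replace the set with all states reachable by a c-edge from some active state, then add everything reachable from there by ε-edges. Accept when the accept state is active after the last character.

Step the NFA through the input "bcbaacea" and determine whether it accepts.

initial (ε-close {0}): {0,2}
'b' @ 1: {3,4}
'c' @ 2: {1,2,5}  [accepting]
'b' @ 3: {3,4}
'a' @ 4: {}  — state set empty
rest 'acea' ignored (set empty)
final: {}; accept 1 not in set

Answer: REJECT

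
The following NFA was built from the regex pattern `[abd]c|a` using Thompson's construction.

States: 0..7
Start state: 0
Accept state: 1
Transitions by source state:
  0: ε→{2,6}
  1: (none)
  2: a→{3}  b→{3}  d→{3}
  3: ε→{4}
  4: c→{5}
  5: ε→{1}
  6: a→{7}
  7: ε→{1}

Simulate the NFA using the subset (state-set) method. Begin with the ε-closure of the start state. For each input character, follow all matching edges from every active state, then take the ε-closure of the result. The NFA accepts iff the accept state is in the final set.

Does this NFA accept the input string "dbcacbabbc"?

Answer: REJECT

Derivation:
initial (ε-close {0}): {0,2,6}
'd' @ 1: {3,4}
'b' @ 2: {}  — state set empty
rest 'cacbabbc' ignored (set empty)
final: {}; accept 1 not in set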